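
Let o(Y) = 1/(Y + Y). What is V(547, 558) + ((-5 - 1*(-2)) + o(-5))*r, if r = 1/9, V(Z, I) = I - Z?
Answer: 959/90 ≈ 10.656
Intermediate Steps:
r = ⅑ ≈ 0.11111
o(Y) = 1/(2*Y)
V(547, 558) + ((-5 - 1*(-2)) + o(-5))*r = (558 - 1*547) + ((-5 - 1*(-2)) + (½)/(-5))*(⅑) = (558 - 547) + ((-5 + 2) + (½)*(-⅕))*(⅑) = 11 + (-3 - ⅒)*(⅑) = 11 - 31/10*⅑ = 11 - 31/90 = 959/90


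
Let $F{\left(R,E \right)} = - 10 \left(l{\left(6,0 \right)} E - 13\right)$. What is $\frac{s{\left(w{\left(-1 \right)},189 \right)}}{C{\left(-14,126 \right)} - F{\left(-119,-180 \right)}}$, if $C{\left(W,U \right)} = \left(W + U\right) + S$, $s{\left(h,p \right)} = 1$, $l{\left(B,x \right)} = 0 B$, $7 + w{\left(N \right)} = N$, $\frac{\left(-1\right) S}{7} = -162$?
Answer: $\frac{1}{1116} \approx 0.00089606$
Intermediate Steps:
$S = 1134$ ($S = \left(-7\right) \left(-162\right) = 1134$)
$w{\left(N \right)} = -7 + N$
$l{\left(B,x \right)} = 0$
$C{\left(W,U \right)} = 1134 + U + W$ ($C{\left(W,U \right)} = \left(W + U\right) + 1134 = \left(U + W\right) + 1134 = 1134 + U + W$)
$F{\left(R,E \right)} = 130$ ($F{\left(R,E \right)} = - 10 \left(0 E - 13\right) = - 10 \left(0 - 13\right) = \left(-10\right) \left(-13\right) = 130$)
$\frac{s{\left(w{\left(-1 \right)},189 \right)}}{C{\left(-14,126 \right)} - F{\left(-119,-180 \right)}} = 1 \frac{1}{\left(1134 + 126 - 14\right) - 130} = 1 \frac{1}{1246 - 130} = 1 \cdot \frac{1}{1116} = \frac{1}{1116}$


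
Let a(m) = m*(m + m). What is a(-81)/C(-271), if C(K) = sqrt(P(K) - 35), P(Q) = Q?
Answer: -2187*I*sqrt(34)/17 ≈ -750.13*I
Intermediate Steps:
C(K) = sqrt(-35 + K) (C(K) = sqrt(K - 35) = sqrt(-35 + K))
a(m) = 2*m**2 (a(m) = m*(2*m) = 2*m**2)
a(-81)/C(-271) = (2*(-81)**2)/(sqrt(-35 - 271)) = (2*6561)/(sqrt(-306)) = 13122/((3*I*sqrt(34))) = 13122*(-I*sqrt(34)/102) = -2187*I*sqrt(34)/17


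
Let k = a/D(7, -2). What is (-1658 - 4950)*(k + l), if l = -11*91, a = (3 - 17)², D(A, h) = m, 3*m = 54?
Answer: 58883888/9 ≈ 6.5427e+6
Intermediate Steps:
m = 18 (m = (⅓)*54 = 18)
D(A, h) = 18
a = 196 (a = (-14)² = 196)
k = 98/9 (k = 196/18 = 196*(1/18) = 98/9 ≈ 10.889)
l = -1001
(-1658 - 4950)*(k + l) = (-1658 - 4950)*(98/9 - 1001) = -6608*(-8911/9) = 58883888/9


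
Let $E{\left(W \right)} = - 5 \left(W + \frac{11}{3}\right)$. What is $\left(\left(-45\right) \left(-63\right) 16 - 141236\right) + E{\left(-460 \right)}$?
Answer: $- \frac{280783}{3} \approx -93594.0$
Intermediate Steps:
$E{\left(W \right)} = - \frac{55}{3} - 5 W$ ($E{\left(W \right)} = - 5 \left(W + 11 \cdot \frac{1}{3}\right) = - 5 \left(W + \frac{11}{3}\right) = - 5 \left(\frac{11}{3} + W\right) = - \frac{55}{3} - 5 W$)
$\left(\left(-45\right) \left(-63\right) 16 - 141236\right) + E{\left(-460 \right)} = \left(\left(-45\right) \left(-63\right) 16 - 141236\right) - - \frac{6845}{3} = \left(2835 \cdot 16 - 141236\right) + \left(- \frac{55}{3} + 2300\right) = \left(45360 - 141236\right) + \frac{6845}{3} = -95876 + \frac{6845}{3} = - \frac{280783}{3}$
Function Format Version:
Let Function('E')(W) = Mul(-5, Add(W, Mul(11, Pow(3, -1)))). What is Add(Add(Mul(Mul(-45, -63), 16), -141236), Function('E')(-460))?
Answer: Rational(-280783, 3) ≈ -93594.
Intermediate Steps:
Function('E')(W) = Add(Rational(-55, 3), Mul(-5, W)) (Function('E')(W) = Mul(-5, Add(W, Mul(11, Rational(1, 3)))) = Mul(-5, Add(W, Rational(11, 3))) = Mul(-5, Add(Rational(11, 3), W)) = Add(Rational(-55, 3), Mul(-5, W)))
Add(Add(Mul(Mul(-45, -63), 16), -141236), Function('E')(-460)) = Add(Add(Mul(Mul(-45, -63), 16), -141236), Add(Rational(-55, 3), Mul(-5, -460))) = Add(Add(Mul(2835, 16), -141236), Add(Rational(-55, 3), 2300)) = Add(Add(45360, -141236), Rational(6845, 3)) = Add(-95876, Rational(6845, 3)) = Rational(-280783, 3)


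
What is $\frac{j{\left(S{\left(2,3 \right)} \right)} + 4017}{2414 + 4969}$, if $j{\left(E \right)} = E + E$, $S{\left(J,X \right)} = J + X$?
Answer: $\frac{4027}{7383} \approx 0.54544$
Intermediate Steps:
$j{\left(E \right)} = 2 E$
$\frac{j{\left(S{\left(2,3 \right)} \right)} + 4017}{2414 + 4969} = \frac{2 \left(2 + 3\right) + 4017}{2414 + 4969} = \frac{2 \cdot 5 + 4017}{7383} = \left(10 + 4017\right) \frac{1}{7383} = 4027 \cdot \frac{1}{7383} = \frac{4027}{7383}$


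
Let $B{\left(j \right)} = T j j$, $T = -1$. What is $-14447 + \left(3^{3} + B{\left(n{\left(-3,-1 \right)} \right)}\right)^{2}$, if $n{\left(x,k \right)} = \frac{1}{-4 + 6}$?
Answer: $- \frac{219703}{16} \approx -13731.0$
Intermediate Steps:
$n{\left(x,k \right)} = \frac{1}{2}$
$B{\left(j \right)} = - j^{2}$ ($B{\left(j \right)} = - j j = - j^{2}$)
$-14447 + \left(3^{3} + B{\left(n{\left(-3,-1 \right)} \right)}\right)^{2} = -14447 + \left(3^{3} - \left(\frac{1}{2}\right)^{2}\right)^{2} = -14447 + \left(27 - \frac{1}{4}\right)^{2} = -14447 + \left(\frac{107}{4}\right)^{2} = -14447 + \frac{11449}{16} = - \frac{219703}{16}$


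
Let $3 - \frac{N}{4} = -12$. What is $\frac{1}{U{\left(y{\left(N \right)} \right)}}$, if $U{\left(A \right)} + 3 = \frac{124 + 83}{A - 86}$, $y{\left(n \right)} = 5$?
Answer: $- \frac{9}{50} \approx -0.18$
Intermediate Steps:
$N = 60$ ($N = 12 - -48 = 12 + 48 = 60$)
$U{\left(A \right)} = -3 + \frac{207}{-86 + A}$ ($U{\left(A \right)} = -3 + \frac{124 + 83}{A - 86} = -3 + \frac{207}{-86 + A}$)
$\frac{1}{U{\left(y{\left(N \right)} \right)}} = \frac{1}{3 \frac{1}{-86 + 5} \left(155 - 5\right)} = \frac{1}{3 \frac{1}{-81} \left(155 - 5\right)} = \frac{1}{3 \left(- \frac{1}{81}\right) 150} = \frac{1}{- \frac{50}{9}} = - \frac{9}{50}$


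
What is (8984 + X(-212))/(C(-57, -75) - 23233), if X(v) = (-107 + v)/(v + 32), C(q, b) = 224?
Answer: -1617439/4141620 ≈ -0.39053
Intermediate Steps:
X(v) = (-107 + v)/(32 + v)
(8984 + X(-212))/(C(-57, -75) - 23233) = (8984 + (-107 - 212)/(32 - 212))/(224 - 23233) = (8984 - 319/(-180))/(-23009) = (8984 - 1/180*(-319))*(-1/23009) = (8984 + 319/180)*(-1/23009) = (1617439/180)*(-1/23009) = -1617439/4141620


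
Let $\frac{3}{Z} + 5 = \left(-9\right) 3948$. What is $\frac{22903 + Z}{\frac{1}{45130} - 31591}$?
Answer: $- \frac{36731483368040}{50665165897173} \approx -0.72499$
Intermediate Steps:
$Z = - \frac{3}{35537}$ ($Z = \frac{3}{-5 - 35532} = \frac{3}{-35537} = 3 \left(- \frac{1}{35537}\right) = - \frac{3}{35537} \approx -8.4419 \cdot 10^{-5}$)
$\frac{22903 + Z}{\frac{1}{45130} - 31591} = \frac{22903 - \frac{3}{35537}}{\frac{1}{45130} - 31591} = \frac{813903908}{35537 \left(\frac{1}{45130} - 31591\right)} = \frac{813903908}{35537 \left(- \frac{1425701829}{45130}\right)} = \frac{813903908}{35537} \left(- \frac{45130}{1425701829}\right) = - \frac{36731483368040}{50665165897173}$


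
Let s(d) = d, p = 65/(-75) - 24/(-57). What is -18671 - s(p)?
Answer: -5321108/285 ≈ -18671.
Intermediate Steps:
p = -127/285 (p = 65*(-1/75) - 24*(-1/57) = -13/15 + 8/19 = -127/285 ≈ -0.44561)
-18671 - s(p) = -18671 - 1*(-127/285) = -18671 + 127/285 = -5321108/285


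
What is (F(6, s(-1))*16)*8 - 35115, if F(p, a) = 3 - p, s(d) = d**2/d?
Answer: -35499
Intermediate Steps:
s(d) = d
(F(6, s(-1))*16)*8 - 35115 = ((3 - 1*6)*16)*8 - 35115 = ((3 - 6)*16)*8 - 35115 = -3*16*8 - 35115 = -48*8 - 35115 = -384 - 35115 = -35499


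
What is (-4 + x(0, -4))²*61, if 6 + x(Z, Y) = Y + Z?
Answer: 11956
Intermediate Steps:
x(Z, Y) = -6 + Y + Z (x(Z, Y) = -6 + (Y + Z) = -6 + Y + Z)
(-4 + x(0, -4))²*61 = (-4 + (-6 - 4 + 0))²*61 = (-4 - 10)²*61 = (-14)²*61 = 196*61 = 11956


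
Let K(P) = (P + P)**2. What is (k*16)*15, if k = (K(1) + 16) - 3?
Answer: 4080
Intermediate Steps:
K(P) = 4*P**2 (K(P) = (2*P)**2 = 4*P**2)
k = 17 (k = (4*1**2 + 16) - 3 = (4*1 + 16) - 3 = (4 + 16) - 3 = 20 - 3 = 17)
(k*16)*15 = (17*16)*15 = 272*15 = 4080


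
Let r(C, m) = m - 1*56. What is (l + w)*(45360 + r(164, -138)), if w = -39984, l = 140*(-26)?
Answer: -1970321584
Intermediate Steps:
l = -3640
r(C, m) = -56 + m (r(C, m) = m - 56 = -56 + m)
(l + w)*(45360 + r(164, -138)) = (-3640 - 39984)*(45360 + (-56 - 138)) = -43624*(45360 - 194) = -43624*45166 = -1970321584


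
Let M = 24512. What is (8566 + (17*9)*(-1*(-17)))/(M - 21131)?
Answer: 11167/3381 ≈ 3.3029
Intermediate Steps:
(8566 + (17*9)*(-1*(-17)))/(M - 21131) = (8566 + (17*9)*(-1*(-17)))/(24512 - 21131) = (8566 + 153*17)/3381 = (8566 + 2601)*(1/3381) = 11167*(1/3381) = 11167/3381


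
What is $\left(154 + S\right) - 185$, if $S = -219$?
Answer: $-250$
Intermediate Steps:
$\left(154 + S\right) - 185 = \left(154 - 219\right) - 185 = -65 - 185 = -250$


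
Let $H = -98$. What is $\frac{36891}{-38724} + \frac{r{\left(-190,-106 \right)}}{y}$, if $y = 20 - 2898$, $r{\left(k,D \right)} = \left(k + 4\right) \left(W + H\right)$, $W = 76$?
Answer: $- \frac{44105151}{18574612} \approx -2.3745$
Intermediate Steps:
$r{\left(k,D \right)} = -88 - 22 k$ ($r{\left(k,D \right)} = \left(k + 4\right) \left(76 - 98\right) = \left(4 + k\right) \left(-22\right) = -88 - 22 k$)
$y = -2878$ ($y = 20 - 2898 = -2878$)
$\frac{36891}{-38724} + \frac{r{\left(-190,-106 \right)}}{y} = \frac{36891}{-38724} + \frac{-88 - -4180}{-2878} = 36891 \left(- \frac{1}{38724}\right) + \left(-88 + 4180\right) \left(- \frac{1}{2878}\right) = - \frac{12297}{12908} + 4092 \left(- \frac{1}{2878}\right) = - \frac{12297}{12908} - \frac{2046}{1439} = - \frac{44105151}{18574612}$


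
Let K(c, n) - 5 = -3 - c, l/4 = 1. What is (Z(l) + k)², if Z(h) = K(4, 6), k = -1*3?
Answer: 25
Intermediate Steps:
l = 4 (l = 4*1 = 4)
k = -3
K(c, n) = 2 - c (K(c, n) = 5 + (-3 - c) = 2 - c)
Z(h) = -2 (Z(h) = 2 - 1*4 = 2 - 4 = -2)
(Z(l) + k)² = (-2 - 3)² = (-5)² = 25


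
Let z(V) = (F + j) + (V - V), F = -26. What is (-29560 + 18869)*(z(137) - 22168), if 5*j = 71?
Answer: 1185621209/5 ≈ 2.3712e+8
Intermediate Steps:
j = 71/5 (j = (1/5)*71 = 71/5 ≈ 14.200)
z(V) = -59/5 (z(V) = (-26 + 71/5) + (V - V) = -59/5 + 0 = -59/5)
(-29560 + 18869)*(z(137) - 22168) = (-29560 + 18869)*(-59/5 - 22168) = -10691*(-110899/5) = 1185621209/5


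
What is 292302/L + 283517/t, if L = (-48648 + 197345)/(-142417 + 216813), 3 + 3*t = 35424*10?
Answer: 197523065527009/1350614851 ≈ 1.4625e+5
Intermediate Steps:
t = 118079 (t = -1 + (35424*10)/3 = -1 + (1/3)*354240 = -1 + 118080 = 118079)
L = 148697/74396 ≈ 1.9987
292302/L + 283517/t = 292302/(148697/74396) + 283517/118079 = 292302*(74396/148697) + 283517*(1/118079) = 21746099592/148697 + 21809/9083 = 197523065527009/1350614851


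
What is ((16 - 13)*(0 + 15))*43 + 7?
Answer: 1942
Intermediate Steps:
((16 - 13)*(0 + 15))*43 + 7 = (3*15)*43 + 7 = 45*43 + 7 = 1935 + 7 = 1942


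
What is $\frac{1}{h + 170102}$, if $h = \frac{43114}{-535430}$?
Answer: $\frac{267715}{45538835373} \approx 5.8788 \cdot 10^{-6}$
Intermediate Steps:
$h = - \frac{21557}{267715}$ ($h = 43114 \left(- \frac{1}{535430}\right) = - \frac{21557}{267715} \approx -0.080522$)
$\frac{1}{h + 170102} = \frac{1}{- \frac{21557}{267715} + 170102} = \frac{1}{\frac{45538835373}{267715}} = \frac{267715}{45538835373}$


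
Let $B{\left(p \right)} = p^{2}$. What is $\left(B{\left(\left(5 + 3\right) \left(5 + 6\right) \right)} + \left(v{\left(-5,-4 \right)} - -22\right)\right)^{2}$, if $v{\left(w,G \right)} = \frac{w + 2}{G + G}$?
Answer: $\frac{3860261161}{64} \approx 6.0317 \cdot 10^{7}$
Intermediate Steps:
$v{\left(w,G \right)} = \frac{2 + w}{2 G}$
$\left(B{\left(\left(5 + 3\right) \left(5 + 6\right) \right)} + \left(v{\left(-5,-4 \right)} - -22\right)\right)^{2} = \left(\left(\left(5 + 3\right) \left(5 + 6\right)\right)^{2} + \left(\frac{2 - 5}{2 \left(-4\right)} - -22\right)\right)^{2} = \left(\left(8 \cdot 11\right)^{2} + \left(\frac{1}{2} \left(- \frac{1}{4}\right) \left(-3\right) + 22\right)\right)^{2} = \left(88^{2} + \left(\frac{3}{8} + 22\right)\right)^{2} = \left(7744 + \frac{179}{8}\right)^{2} = \left(\frac{62131}{8}\right)^{2} = \frac{3860261161}{64}$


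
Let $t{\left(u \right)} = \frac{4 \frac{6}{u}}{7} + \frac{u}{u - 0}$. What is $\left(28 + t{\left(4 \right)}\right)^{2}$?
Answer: $\frac{43681}{49} \approx 891.45$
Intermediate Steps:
$t{\left(u \right)} = 1 + \frac{24}{7 u}$ ($t{\left(u \right)} = \frac{24}{u} \frac{1}{7} + \frac{u}{u + 0} = \frac{24}{7 u} + \frac{u}{u} = \frac{24}{7 u} + 1 = 1 + \frac{24}{7 u}$)
$\left(28 + t{\left(4 \right)}\right)^{2} = \left(28 + \frac{\frac{24}{7} + 4}{4}\right)^{2} = \left(28 + \frac{1}{4} \cdot \frac{52}{7}\right)^{2} = \left(28 + \frac{13}{7}\right)^{2} = \left(\frac{209}{7}\right)^{2} = \frac{43681}{49}$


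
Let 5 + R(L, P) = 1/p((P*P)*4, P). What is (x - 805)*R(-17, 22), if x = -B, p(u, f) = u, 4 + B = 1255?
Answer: 2487503/242 ≈ 10279.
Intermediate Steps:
B = 1251 (B = -4 + 1255 = 1251)
R(L, P) = -5 + 1/(4*P²) (R(L, P) = -5 + 1/((P*P)*4) = -5 + 1/(P²*4) = -5 + 1/(4*P²))
x = -1251 (x = -1*1251 = -1251)
(x - 805)*R(-17, 22) = (-1251 - 805)*(-5 + (¼)/22²) = -2056*(-5 + (¼)*(1/484)) = -2056*(-5 + 1/1936) = -2056*(-9679/1936) = 2487503/242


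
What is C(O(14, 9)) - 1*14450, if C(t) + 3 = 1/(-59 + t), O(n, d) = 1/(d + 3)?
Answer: -10218283/707 ≈ -14453.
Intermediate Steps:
O(n, d) = 1/(3 + d)
C(t) = -3 + 1/(-59 + t)
C(O(14, 9)) - 1*14450 = (178 - 3/(3 + 9))/(-59 + 1/(3 + 9)) - 1*14450 = (178 - 3/12)/(-59 + 1/12) - 14450 = (178 - 3*1/12)/(-59 + 1/12) - 14450 = (178 - ¼)/(-707/12) - 14450 = -12/707*711/4 - 14450 = -2133/707 - 14450 = -10218283/707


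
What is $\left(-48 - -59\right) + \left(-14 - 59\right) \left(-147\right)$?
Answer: $10742$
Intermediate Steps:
$\left(-48 - -59\right) + \left(-14 - 59\right) \left(-147\right) = \left(-48 + 59\right) + \left(-14 - 59\right) \left(-147\right) = 11 - -10731 = 11 + 10731 = 10742$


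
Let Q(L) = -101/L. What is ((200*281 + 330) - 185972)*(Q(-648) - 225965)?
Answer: 9476786598899/324 ≈ 2.9249e+10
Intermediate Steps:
((200*281 + 330) - 185972)*(Q(-648) - 225965) = ((200*281 + 330) - 185972)*(-101/(-648) - 225965) = ((56200 + 330) - 185972)*(-101*(-1/648) - 225965) = (56530 - 185972)*(101/648 - 225965) = -129442*(-146425219/648) = 9476786598899/324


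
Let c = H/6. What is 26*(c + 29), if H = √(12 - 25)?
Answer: 754 + 13*I*√13/3 ≈ 754.0 + 15.624*I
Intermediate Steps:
H = I*√13 (H = √(-13) = I*√13 ≈ 3.6056*I)
c = I*√13/6 (c = (I*√13)/6 = (I*√13)*(⅙) = I*√13/6 ≈ 0.60093*I)
26*(c + 29) = 26*(I*√13/6 + 29) = 26*(29 + I*√13/6) = 754 + 13*I*√13/3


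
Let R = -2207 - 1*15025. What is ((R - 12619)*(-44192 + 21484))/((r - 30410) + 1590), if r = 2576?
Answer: -169464127/6561 ≈ -25829.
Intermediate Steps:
R = -17232 (R = -2207 - 15025 = -17232)
((R - 12619)*(-44192 + 21484))/((r - 30410) + 1590) = ((-17232 - 12619)*(-44192 + 21484))/((2576 - 30410) + 1590) = (-29851*(-22708))/(-27834 + 1590) = 677856508/(-26244) = 677856508*(-1/26244) = -169464127/6561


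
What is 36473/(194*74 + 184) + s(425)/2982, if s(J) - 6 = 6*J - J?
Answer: 69873613/21679140 ≈ 3.2231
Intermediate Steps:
s(J) = 6 + 5*J (s(J) = 6 + (6*J - J) = 6 + 5*J)
36473/(194*74 + 184) + s(425)/2982 = 36473/(194*74 + 184) + (6 + 5*425)/2982 = 36473/(14356 + 184) + (6 + 2125)*(1/2982) = 36473/14540 + 2131*(1/2982) = 36473*(1/14540) + 2131/2982 = 36473/14540 + 2131/2982 = 69873613/21679140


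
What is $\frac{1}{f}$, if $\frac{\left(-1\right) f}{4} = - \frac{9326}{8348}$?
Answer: $\frac{2087}{9326} \approx 0.22378$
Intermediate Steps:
$f = \frac{9326}{2087}$ ($f = - 4 \left(- \frac{9326}{8348}\right) = - 4 \left(\left(-9326\right) \frac{1}{8348}\right) = \left(-4\right) \left(- \frac{4663}{4174}\right) = \frac{9326}{2087} \approx 4.4686$)
$\frac{1}{f} = \frac{1}{\frac{9326}{2087}} = \frac{2087}{9326}$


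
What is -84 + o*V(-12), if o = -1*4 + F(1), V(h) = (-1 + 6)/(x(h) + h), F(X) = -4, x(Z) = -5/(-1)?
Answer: -548/7 ≈ -78.286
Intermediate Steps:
x(Z) = 5 (x(Z) = -5*(-1) = 5)
V(h) = 5/(5 + h) (V(h) = (-1 + 6)/(5 + h) = 5/(5 + h))
o = -8 (o = -1*4 - 4 = -4 - 4 = -8)
-84 + o*V(-12) = -84 - 40/(5 - 12) = -84 - 40/(-7) = -84 - 40*(-1)/7 = -84 - 8*(-5/7) = -84 + 40/7 = -548/7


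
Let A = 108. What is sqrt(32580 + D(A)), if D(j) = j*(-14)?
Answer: 6*sqrt(863) ≈ 176.26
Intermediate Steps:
D(j) = -14*j
sqrt(32580 + D(A)) = sqrt(32580 - 14*108) = sqrt(32580 - 1512) = sqrt(31068) = 6*sqrt(863)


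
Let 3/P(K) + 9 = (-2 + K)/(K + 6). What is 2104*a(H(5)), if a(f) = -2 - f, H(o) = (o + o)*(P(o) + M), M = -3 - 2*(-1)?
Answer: 48129/2 ≈ 24065.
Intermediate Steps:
M = -1 (M = -3 + 2 = -1)
P(K) = 3/(-9 + (-2 + K)/(6 + K)) (P(K) = 3/(-9 + (-2 + K)/(K + 6)) = 3/(-9 + (-2 + K)/(6 + K)))
H(o) = 2*o*(-1 + 3*(-6 - o)/(8*(7 + o))) (H(o) = (o + o)*(3*(-6 - o)/(8*(7 + o)) - 1) = (2*o)*(-1 + 3*(-6 - o)/(8*(7 + o))) = 2*o*(-1 + 3*(-6 - o)/(8*(7 + o))))
2104*a(H(5)) = 2104*(-2 - (-1)*5*(74 + 11*5)/(28 + 4*5)) = 2104*(-2 - (-1)*5*(74 + 55)/(28 + 20)) = 2104*(-2 - (-1)*5*129/48) = 2104*(-2 - 1*(-215/16)) = 2104*(-2 + 215/16) = 2104*(183/16) = 48129/2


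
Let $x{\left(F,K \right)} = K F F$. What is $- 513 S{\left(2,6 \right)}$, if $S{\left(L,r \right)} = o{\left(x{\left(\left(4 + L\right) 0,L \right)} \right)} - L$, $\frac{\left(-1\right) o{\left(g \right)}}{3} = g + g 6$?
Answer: $1026$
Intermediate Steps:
$x{\left(F,K \right)} = K F^{2}$ ($x{\left(F,K \right)} = F K F = K F^{2}$)
$o{\left(g \right)} = - 21 g$ ($o{\left(g \right)} = - 3 \left(g + g 6\right) = - 3 \left(g + 6 g\right) = - 3 \cdot 7 g = - 21 g$)
$S{\left(L,r \right)} = - L$ ($S{\left(L,r \right)} = - 21 L \left(\left(4 + L\right) 0\right)^{2} - L = - 21 L 0^{2} - L = - 21 L 0 - L = \left(-21\right) 0 - L = 0 - L = - L$)
$- 513 S{\left(2,6 \right)} = - 513 \left(\left(-1\right) 2\right) = \left(-513\right) \left(-2\right) = 1026$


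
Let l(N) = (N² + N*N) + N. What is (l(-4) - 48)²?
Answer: 400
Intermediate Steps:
l(N) = N + 2*N² (l(N) = (N² + N²) + N = 2*N² + N = N + 2*N²)
(l(-4) - 48)² = (-4*(1 + 2*(-4)) - 48)² = (-4*(1 - 8) - 48)² = (-4*(-7) - 48)² = (28 - 48)² = (-20)² = 400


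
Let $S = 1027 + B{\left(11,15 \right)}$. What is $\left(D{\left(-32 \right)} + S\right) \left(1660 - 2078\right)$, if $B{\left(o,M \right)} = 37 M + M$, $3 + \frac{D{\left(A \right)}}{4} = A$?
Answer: $-609026$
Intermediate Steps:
$D{\left(A \right)} = -12 + 4 A$
$B{\left(o,M \right)} = 38 M$
$S = 1597$ ($S = 1027 + 38 \cdot 15 = 1027 + 570 = 1597$)
$\left(D{\left(-32 \right)} + S\right) \left(1660 - 2078\right) = \left(\left(-12 + 4 \left(-32\right)\right) + 1597\right) \left(1660 - 2078\right) = \left(\left(-12 - 128\right) + 1597\right) \left(-418\right) = \left(-140 + 1597\right) \left(-418\right) = 1457 \left(-418\right) = -609026$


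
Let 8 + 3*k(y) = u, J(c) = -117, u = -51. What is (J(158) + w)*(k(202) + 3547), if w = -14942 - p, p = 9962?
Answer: -264772222/3 ≈ -8.8257e+7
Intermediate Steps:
k(y) = -59/3 (k(y) = -8/3 + (1/3)*(-51) = -8/3 - 17 = -59/3)
w = -24904 (w = -14942 - 1*9962 = -14942 - 9962 = -24904)
(J(158) + w)*(k(202) + 3547) = (-117 - 24904)*(-59/3 + 3547) = -25021*10582/3 = -264772222/3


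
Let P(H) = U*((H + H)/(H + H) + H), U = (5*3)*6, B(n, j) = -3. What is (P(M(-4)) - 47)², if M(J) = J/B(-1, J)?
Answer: 26569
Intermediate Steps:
U = 90 (U = 15*6 = 90)
M(J) = -J/3 (M(J) = J/(-3) = J*(-⅓) = -J/3)
P(H) = 90 + 90*H (P(H) = 90*((H + H)/(H + H) + H) = 90*((2*H)/((2*H)) + H) = 90*((2*H)*(1/(2*H)) + H) = 90*(1 + H) = 90 + 90*H)
(P(M(-4)) - 47)² = ((90 + 90*(-⅓*(-4))) - 47)² = ((90 + 90*(4/3)) - 47)² = ((90 + 120) - 47)² = (210 - 47)² = 163² = 26569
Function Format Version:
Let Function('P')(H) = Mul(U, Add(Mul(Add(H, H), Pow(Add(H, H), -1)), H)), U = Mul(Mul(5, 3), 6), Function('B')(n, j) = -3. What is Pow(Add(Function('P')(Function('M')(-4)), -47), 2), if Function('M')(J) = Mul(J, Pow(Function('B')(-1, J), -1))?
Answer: 26569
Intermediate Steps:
U = 90 (U = Mul(15, 6) = 90)
Function('M')(J) = Mul(Rational(-1, 3), J) (Function('M')(J) = Mul(J, Pow(-3, -1)) = Mul(J, Rational(-1, 3)) = Mul(Rational(-1, 3), J))
Function('P')(H) = Add(90, Mul(90, H)) (Function('P')(H) = Mul(90, Add(Mul(Add(H, H), Pow(Add(H, H), -1)), H)) = Mul(90, Add(Mul(Mul(2, H), Pow(Mul(2, H), -1)), H)) = Mul(90, Add(Mul(Mul(2, H), Mul(Rational(1, 2), Pow(H, -1))), H)) = Mul(90, Add(1, H)) = Add(90, Mul(90, H)))
Pow(Add(Function('P')(Function('M')(-4)), -47), 2) = Pow(Add(Add(90, Mul(90, Mul(Rational(-1, 3), -4))), -47), 2) = Pow(Add(Add(90, Mul(90, Rational(4, 3))), -47), 2) = Pow(Add(Add(90, 120), -47), 2) = Pow(Add(210, -47), 2) = Pow(163, 2) = 26569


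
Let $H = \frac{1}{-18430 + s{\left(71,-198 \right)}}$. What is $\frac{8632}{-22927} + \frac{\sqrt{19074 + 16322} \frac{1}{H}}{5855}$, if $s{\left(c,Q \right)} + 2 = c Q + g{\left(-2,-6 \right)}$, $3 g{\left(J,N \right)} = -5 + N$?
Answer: $- \frac{8632}{22927} - \frac{194962 \sqrt{8849}}{17565} \approx -1044.5$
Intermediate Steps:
$g{\left(J,N \right)} = - \frac{5}{3} + \frac{N}{3}$ ($g{\left(J,N \right)} = \frac{-5 + N}{3} = - \frac{5}{3} + \frac{N}{3}$)
$s{\left(c,Q \right)} = - \frac{17}{3} + Q c$ ($s{\left(c,Q \right)} = -2 + \left(c Q + \left(- \frac{5}{3} + \frac{1}{3} \left(-6\right)\right)\right) = -2 + \left(Q c - \frac{11}{3}\right) = -2 + \left(- \frac{11}{3} + Q c\right) = - \frac{17}{3} + Q c$)
$H = - \frac{3}{97481}$ ($H = \frac{1}{-18430 - \frac{42191}{3}} = \frac{1}{- \frac{97481}{3}} = - \frac{3}{97481} \approx -3.0775 \cdot 10^{-5}$)
$\frac{8632}{-22927} + \frac{\sqrt{19074 + 16322} \frac{1}{H}}{5855} = \frac{8632}{-22927} + \frac{\sqrt{19074 + 16322} \frac{1}{- \frac{3}{97481}}}{5855} = 8632 \left(- \frac{1}{22927}\right) + \sqrt{35396} \left(- \frac{97481}{3}\right) \frac{1}{5855} = - \frac{8632}{22927} + 2 \sqrt{8849} \left(- \frac{97481}{3}\right) \frac{1}{5855} = - \frac{8632}{22927} + - \frac{194962 \sqrt{8849}}{3} \cdot \frac{1}{5855} = - \frac{8632}{22927} - \frac{194962 \sqrt{8849}}{17565}$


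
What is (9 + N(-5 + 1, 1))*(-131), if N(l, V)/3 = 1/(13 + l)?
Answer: -3668/3 ≈ -1222.7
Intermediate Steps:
N(l, V) = 3/(13 + l)
(9 + N(-5 + 1, 1))*(-131) = (9 + 3/(13 + (-5 + 1)))*(-131) = (9 + 3/(13 - 4))*(-131) = (9 + 3/9)*(-131) = (9 + 3*(⅑))*(-131) = (9 + ⅓)*(-131) = (28/3)*(-131) = -3668/3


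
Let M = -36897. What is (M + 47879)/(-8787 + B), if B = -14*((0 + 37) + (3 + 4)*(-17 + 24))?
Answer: -10982/9991 ≈ -1.0992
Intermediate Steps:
B = -1204 (B = -14*(37 + 7*7) = -14*(37 + 49) = -14*86 = -1204)
(M + 47879)/(-8787 + B) = (-36897 + 47879)/(-8787 - 1204) = 10982/(-9991) = 10982*(-1/9991) = -10982/9991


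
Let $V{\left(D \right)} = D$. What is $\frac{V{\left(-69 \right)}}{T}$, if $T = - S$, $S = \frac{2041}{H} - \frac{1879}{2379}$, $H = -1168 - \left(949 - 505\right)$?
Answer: $- \frac{20354724}{606499} \approx -33.561$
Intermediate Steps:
$H = -1612$ ($H = -1168 - 444 = -1612$)
$S = - \frac{606499}{294996}$ ($S = \frac{2041}{-1612} - \frac{1879}{2379} = 2041 \left(- \frac{1}{1612}\right) - \frac{1879}{2379} = - \frac{157}{124} - \frac{1879}{2379} = - \frac{606499}{294996} \approx -2.056$)
$T = \frac{606499}{294996}$ ($T = \left(-1\right) \left(- \frac{606499}{294996}\right) = \frac{606499}{294996} \approx 2.056$)
$\frac{V{\left(-69 \right)}}{T} = - \frac{69}{\frac{606499}{294996}} = \left(-69\right) \frac{294996}{606499} = - \frac{20354724}{606499}$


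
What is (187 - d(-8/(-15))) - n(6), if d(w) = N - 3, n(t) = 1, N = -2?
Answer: 191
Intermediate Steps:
d(w) = -5 (d(w) = -2 - 3 = -5)
(187 - d(-8/(-15))) - n(6) = (187 - 1*(-5)) - 1*1 = (187 + 5) - 1 = 192 - 1 = 191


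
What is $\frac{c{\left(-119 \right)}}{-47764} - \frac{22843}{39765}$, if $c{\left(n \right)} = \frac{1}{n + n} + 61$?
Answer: $- \frac{260252654881}{452041839480} \approx -0.57573$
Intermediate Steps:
$c{\left(n \right)} = 61 + \frac{1}{2 n}$ ($c{\left(n \right)} = \frac{1}{2 n} + 61 = 61 + \frac{1}{2 n}$)
$\frac{c{\left(-119 \right)}}{-47764} - \frac{22843}{39765} = \frac{61 + \frac{1}{2 \left(-119\right)}}{-47764} - \frac{22843}{39765} = \left(61 + \frac{1}{2} \left(- \frac{1}{119}\right)\right) \left(- \frac{1}{47764}\right) - \frac{22843}{39765} = \left(61 - \frac{1}{238}\right) \left(- \frac{1}{47764}\right) - \frac{22843}{39765} = \frac{14517}{238} \left(- \frac{1}{47764}\right) - \frac{22843}{39765} = - \frac{14517}{11367832} - \frac{22843}{39765} = - \frac{260252654881}{452041839480}$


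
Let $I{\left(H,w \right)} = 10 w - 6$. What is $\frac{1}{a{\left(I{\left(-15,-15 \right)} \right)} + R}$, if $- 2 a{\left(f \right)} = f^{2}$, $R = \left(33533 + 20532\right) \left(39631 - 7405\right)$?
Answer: $\frac{1}{1742286522} \approx 5.7396 \cdot 10^{-10}$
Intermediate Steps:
$I{\left(H,w \right)} = -6 + 10 w$
$R = 1742298690$ ($R = 54065 \cdot 32226 = 1742298690$)
$a{\left(f \right)} = - \frac{f^{2}}{2}$
$\frac{1}{a{\left(I{\left(-15,-15 \right)} \right)} + R} = \frac{1}{- \frac{\left(-6 + 10 \left(-15\right)\right)^{2}}{2} + 1742298690} = \frac{1}{- \frac{\left(-6 - 150\right)^{2}}{2} + 1742298690} = \frac{1}{- \frac{\left(-156\right)^{2}}{2} + 1742298690} = \frac{1}{\left(- \frac{1}{2}\right) 24336 + 1742298690} = \frac{1}{-12168 + 1742298690} = \frac{1}{1742286522}$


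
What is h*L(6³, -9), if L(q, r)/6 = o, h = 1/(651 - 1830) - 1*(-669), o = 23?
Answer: 36282500/393 ≈ 92322.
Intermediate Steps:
h = 788750/1179 (h = 1/(-1179) + 669 = -1/1179 + 669 = 788750/1179 ≈ 669.00)
L(q, r) = 138 (L(q, r) = 6*23 = 138)
h*L(6³, -9) = (788750/1179)*138 = 36282500/393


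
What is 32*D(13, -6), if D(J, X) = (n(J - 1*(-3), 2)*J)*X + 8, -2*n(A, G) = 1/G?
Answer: 880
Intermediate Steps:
n(A, G) = -1/(2*G)
D(J, X) = 8 - J*X/4 (D(J, X) = ((-1/2/2)*J)*X + 8 = ((-1/2*1/2)*J)*X + 8 = (-J/4)*X + 8 = -J*X/4 + 8 = 8 - J*X/4)
32*D(13, -6) = 32*(8 - 1/4*13*(-6)) = 32*(8 + 39/2) = 32*(55/2) = 880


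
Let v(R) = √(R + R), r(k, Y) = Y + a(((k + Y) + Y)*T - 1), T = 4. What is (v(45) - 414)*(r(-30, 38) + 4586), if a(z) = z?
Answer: -1990098 + 14421*√10 ≈ -1.9445e+6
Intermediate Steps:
r(k, Y) = -1 + 4*k + 9*Y (r(k, Y) = Y + (((k + Y) + Y)*4 - 1) = Y + (((Y + k) + Y)*4 - 1) = Y + ((k + 2*Y)*4 - 1) = Y + ((4*k + 8*Y) - 1) = Y + (-1 + 4*k + 8*Y) = -1 + 4*k + 9*Y)
v(R) = √2*√R (v(R) = √(2*R) = √2*√R)
(v(45) - 414)*(r(-30, 38) + 4586) = (√2*√45 - 414)*((-1 + 4*(-30) + 9*38) + 4586) = (√2*(3*√5) - 414)*((-1 - 120 + 342) + 4586) = (3*√10 - 414)*(221 + 4586) = (-414 + 3*√10)*4807 = -1990098 + 14421*√10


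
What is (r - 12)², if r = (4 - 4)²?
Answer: 144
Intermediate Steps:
r = 0 (r = 0² = 0)
(r - 12)² = (0 - 12)² = (-12)² = 144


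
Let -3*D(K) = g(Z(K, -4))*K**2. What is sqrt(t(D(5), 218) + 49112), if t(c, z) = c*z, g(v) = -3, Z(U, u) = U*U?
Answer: sqrt(54562) ≈ 233.59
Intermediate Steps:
Z(U, u) = U**2
D(K) = K**2 (D(K) = -(-1)*K**2 = K**2)
sqrt(t(D(5), 218) + 49112) = sqrt(5**2*218 + 49112) = sqrt(25*218 + 49112) = sqrt(5450 + 49112) = sqrt(54562)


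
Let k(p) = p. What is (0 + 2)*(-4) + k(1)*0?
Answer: -8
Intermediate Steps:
(0 + 2)*(-4) + k(1)*0 = (0 + 2)*(-4) + 1*0 = 2*(-4) + 0 = -8 + 0 = -8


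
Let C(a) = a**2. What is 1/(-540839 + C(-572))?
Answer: -1/213655 ≈ -4.6804e-6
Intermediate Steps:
1/(-540839 + C(-572)) = 1/(-540839 + (-572)**2) = 1/(-540839 + 327184) = 1/(-213655) = -1/213655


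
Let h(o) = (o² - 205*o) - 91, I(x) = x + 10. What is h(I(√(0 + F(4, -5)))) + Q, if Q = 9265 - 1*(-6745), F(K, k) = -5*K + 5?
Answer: 13954 - 185*I*√15 ≈ 13954.0 - 716.5*I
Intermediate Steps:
F(K, k) = 5 - 5*K
I(x) = 10 + x
Q = 16010 (Q = 9265 + 6745 = 16010)
h(o) = -91 + o² - 205*o
h(I(√(0 + F(4, -5)))) + Q = (-91 + (10 + √(0 + (5 - 5*4)))² - 205*(10 + √(0 + (5 - 5*4)))) + 16010 = (-91 + (10 + √(0 + (5 - 20)))² - 205*(10 + √(0 + (5 - 20)))) + 16010 = (-91 + (10 + √(0 - 15))² - 205*(10 + √(0 - 15))) + 16010 = (-91 + (10 + √(-15))² - 205*(10 + √(-15))) + 16010 = (-91 + (10 + I*√15)² - 205*(10 + I*√15)) + 16010 = (-91 + (10 + I*√15)² + (-2050 - 205*I*√15)) + 16010 = (-2141 + (10 + I*√15)² - 205*I*√15) + 16010 = 13869 + (10 + I*√15)² - 205*I*√15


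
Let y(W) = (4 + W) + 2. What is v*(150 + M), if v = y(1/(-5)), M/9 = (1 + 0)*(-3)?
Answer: 3567/5 ≈ 713.40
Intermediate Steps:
y(W) = 6 + W
M = -27 (M = 9*((1 + 0)*(-3)) = 9*(1*(-3)) = 9*(-3) = -27)
v = 29/5 (v = 6 + 1/(-5) = 6 - 1/5 = 29/5 ≈ 5.8000)
v*(150 + M) = 29*(150 - 27)/5 = (29/5)*123 = 3567/5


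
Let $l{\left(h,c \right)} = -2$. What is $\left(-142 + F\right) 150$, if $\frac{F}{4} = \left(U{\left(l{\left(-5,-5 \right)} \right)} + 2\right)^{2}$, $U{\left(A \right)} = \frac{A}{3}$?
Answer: $- \frac{60700}{3} \approx -20233.0$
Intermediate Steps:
$U{\left(A \right)} = \frac{A}{3}$ ($U{\left(A \right)} = A \frac{1}{3} = \frac{A}{3}$)
$F = \frac{64}{9}$ ($F = 4 \left(\frac{1}{3} \left(-2\right) + 2\right)^{2} = 4 \left(- \frac{2}{3} + 2\right)^{2} = 4 \left(\frac{4}{3}\right)^{2} = 4 \cdot \frac{16}{9} = \frac{64}{9} \approx 7.1111$)
$\left(-142 + F\right) 150 = \left(-142 + \frac{64}{9}\right) 150 = \left(- \frac{1214}{9}\right) 150 = - \frac{60700}{3}$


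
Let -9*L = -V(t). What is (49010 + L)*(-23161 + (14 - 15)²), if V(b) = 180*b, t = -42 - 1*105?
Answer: -1066981200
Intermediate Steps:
t = -147 (t = -42 - 105 = -147)
L = -2940 (L = -(-1)*180*(-147)/9 = -(-1)*(-26460)/9 = -⅑*26460 = -2940)
(49010 + L)*(-23161 + (14 - 15)²) = (49010 - 2940)*(-23161 + (14 - 15)²) = 46070*(-23161 + (-1)²) = 46070*(-23161 + 1) = 46070*(-23160) = -1066981200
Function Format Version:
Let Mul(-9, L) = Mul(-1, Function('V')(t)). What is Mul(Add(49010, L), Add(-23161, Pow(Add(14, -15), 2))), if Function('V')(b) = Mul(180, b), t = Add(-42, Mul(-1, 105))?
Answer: -1066981200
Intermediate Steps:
t = -147 (t = Add(-42, -105) = -147)
L = -2940 (L = Mul(Rational(-1, 9), Mul(-1, Mul(180, -147))) = Mul(Rational(-1, 9), Mul(-1, -26460)) = Mul(Rational(-1, 9), 26460) = -2940)
Mul(Add(49010, L), Add(-23161, Pow(Add(14, -15), 2))) = Mul(Add(49010, -2940), Add(-23161, Pow(Add(14, -15), 2))) = Mul(46070, Add(-23161, Pow(-1, 2))) = Mul(46070, Add(-23161, 1)) = Mul(46070, -23160) = -1066981200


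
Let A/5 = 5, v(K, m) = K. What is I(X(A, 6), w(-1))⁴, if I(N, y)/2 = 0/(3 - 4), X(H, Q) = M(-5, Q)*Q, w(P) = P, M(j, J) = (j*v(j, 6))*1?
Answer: 0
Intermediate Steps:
M(j, J) = j² (M(j, J) = (j*j)*1 = j²*1 = j²)
A = 25 (A = 5*5 = 25)
X(H, Q) = 25*Q (X(H, Q) = (-5)²*Q = 25*Q)
I(N, y) = 0 (I(N, y) = 2*(0/(3 - 4)) = 2*(0/(-1)) = 2*(0*(-1)) = 2*0 = 0)
I(X(A, 6), w(-1))⁴ = 0⁴ = 0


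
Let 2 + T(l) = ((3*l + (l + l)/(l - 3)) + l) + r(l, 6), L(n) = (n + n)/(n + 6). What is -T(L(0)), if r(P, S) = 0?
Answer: 2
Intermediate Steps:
L(n) = 2*n/(6 + n) (L(n) = (2*n)/(6 + n) = 2*n/(6 + n))
T(l) = -2 + 4*l + 2*l/(-3 + l) (T(l) = -2 + (((3*l + (l + l)/(l - 3)) + l) + 0) = -2 + (((3*l + (2*l)/(-3 + l)) + l) + 0) = -2 + (((3*l + 2*l/(-3 + l)) + l) + 0) = -2 + ((4*l + 2*l/(-3 + l)) + 0) = -2 + (4*l + 2*l/(-3 + l)) = -2 + 4*l + 2*l/(-3 + l))
-T(L(0)) = -2*(3 - 12*0/(6 + 0) + 2*(2*0/(6 + 0))²)/(-3 + 2*0/(6 + 0)) = -2*(3 - 12*0/6 + 2*(2*0/6)²)/(-3 + 2*0/6) = -2*(3 - 12*0/6 + 2*(2*0*(⅙))²)/(-3 + 2*0*(⅙)) = -2*(3 - 6*0 + 2*0²)/(-3 + 0) = -2*(3 + 0 + 2*0)/(-3) = -2*(-1)*(3 + 0 + 0)/3 = -2*(-1)*3/3 = -1*(-2) = 2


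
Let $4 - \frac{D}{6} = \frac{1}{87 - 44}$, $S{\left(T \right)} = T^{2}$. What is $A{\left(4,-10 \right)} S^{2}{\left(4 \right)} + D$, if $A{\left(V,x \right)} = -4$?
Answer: $- \frac{43006}{43} \approx -1000.1$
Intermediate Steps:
$D = \frac{1026}{43}$ ($D = 24 - \frac{6}{87 - 44} = 24 - \frac{6}{43} = \frac{1026}{43} \approx 23.86$)
$A{\left(4,-10 \right)} S^{2}{\left(4 \right)} + D = - 4 \left(4^{2}\right)^{2} + \frac{1026}{43} = - 4 \cdot 16^{2} + \frac{1026}{43} = \left(-4\right) 256 + \frac{1026}{43} = -1024 + \frac{1026}{43} = - \frac{43006}{43}$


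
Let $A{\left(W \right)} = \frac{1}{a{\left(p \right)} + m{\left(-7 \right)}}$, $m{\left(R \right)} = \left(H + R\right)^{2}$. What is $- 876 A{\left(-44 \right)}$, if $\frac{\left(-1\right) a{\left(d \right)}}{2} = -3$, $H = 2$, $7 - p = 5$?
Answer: $- \frac{876}{31} \approx -28.258$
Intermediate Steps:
$p = 2$ ($p = 7 - 5 = 2$)
$a{\left(d \right)} = 6$ ($a{\left(d \right)} = \left(-2\right) \left(-3\right) = 6$)
$m{\left(R \right)} = \left(2 + R\right)^{2}$
$A{\left(W \right)} = \frac{1}{31}$ ($A{\left(W \right)} = \frac{1}{6 + \left(2 - 7\right)^{2}} = \frac{1}{6 + \left(-5\right)^{2}} = \frac{1}{6 + 25} = \frac{1}{31}$)
$- 876 A{\left(-44 \right)} = \left(-876\right) \frac{1}{31} = - \frac{876}{31}$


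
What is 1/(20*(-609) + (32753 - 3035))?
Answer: 1/17538 ≈ 5.7019e-5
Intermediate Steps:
1/(20*(-609) + (32753 - 3035)) = 1/(-12180 + 29718) = 1/17538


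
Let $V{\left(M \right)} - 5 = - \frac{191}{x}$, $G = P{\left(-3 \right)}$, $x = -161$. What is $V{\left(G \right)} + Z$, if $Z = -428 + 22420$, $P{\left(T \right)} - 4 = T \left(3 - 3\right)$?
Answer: $\frac{3541708}{161} \approx 21998.0$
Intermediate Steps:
$P{\left(T \right)} = 4$ ($P{\left(T \right)} = 4 + T \left(3 - 3\right) = 4 + T 0 = 4 + 0 = 4$)
$Z = 21992$
$G = 4$
$V{\left(M \right)} = \frac{996}{161}$ ($V{\left(M \right)} = 5 - \frac{191}{-161} = 5 - - \frac{191}{161} = 5 + \frac{191}{161} = \frac{996}{161}$)
$V{\left(G \right)} + Z = \frac{996}{161} + 21992 = \frac{3541708}{161}$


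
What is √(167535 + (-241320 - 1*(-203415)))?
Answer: √129630 ≈ 360.04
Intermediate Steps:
√(167535 + (-241320 - 1*(-203415))) = √(167535 + (-241320 + 203415)) = √(167535 - 37905) = √129630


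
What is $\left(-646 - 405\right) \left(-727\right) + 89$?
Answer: $764166$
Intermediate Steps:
$\left(-646 - 405\right) \left(-727\right) + 89 = \left(-1051\right) \left(-727\right) + 89 = 764077 + 89 = 764166$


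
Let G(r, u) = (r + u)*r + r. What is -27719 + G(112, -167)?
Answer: -33767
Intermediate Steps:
G(r, u) = r + r*(r + u) (G(r, u) = r*(r + u) + r = r + r*(r + u))
-27719 + G(112, -167) = -27719 + 112*(1 + 112 - 167) = -27719 + 112*(-54) = -27719 - 6048 = -33767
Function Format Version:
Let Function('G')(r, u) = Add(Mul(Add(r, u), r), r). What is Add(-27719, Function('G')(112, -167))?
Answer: -33767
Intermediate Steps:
Function('G')(r, u) = Add(r, Mul(r, Add(r, u))) (Function('G')(r, u) = Add(Mul(r, Add(r, u)), r) = Add(r, Mul(r, Add(r, u))))
Add(-27719, Function('G')(112, -167)) = Add(-27719, Mul(112, Add(1, 112, -167))) = Add(-27719, Mul(112, -54)) = Add(-27719, -6048) = -33767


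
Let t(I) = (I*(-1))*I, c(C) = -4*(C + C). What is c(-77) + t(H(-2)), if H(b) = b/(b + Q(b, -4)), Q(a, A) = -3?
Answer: 15396/25 ≈ 615.84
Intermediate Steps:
H(b) = b/(-3 + b) (H(b) = b/(b - 3) = b/(-3 + b))
c(C) = -8*C
t(I) = -I**2 (t(I) = (-I)*I = -I**2)
c(-77) + t(H(-2)) = -8*(-77) - (-2/(-3 - 2))**2 = 616 - (-2/(-5))**2 = 616 - (-2*(-1/5))**2 = 616 - (2/5)**2 = 616 - 1*4/25 = 616 - 4/25 = 15396/25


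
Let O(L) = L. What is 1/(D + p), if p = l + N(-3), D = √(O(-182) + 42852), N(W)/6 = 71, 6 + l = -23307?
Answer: -22887/523772099 - √42670/523772099 ≈ -4.4091e-5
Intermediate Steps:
l = -23313 (l = -6 - 23307 = -23313)
N(W) = 426 (N(W) = 6*71 = 426)
D = √42670 (D = √(-182 + 42852) = √42670 ≈ 206.57)
p = -22887 (p = -23313 + 426 = -22887)
1/(D + p) = 1/(√42670 - 22887) = 1/(-22887 + √42670)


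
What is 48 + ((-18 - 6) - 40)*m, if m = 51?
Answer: -3216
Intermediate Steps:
48 + ((-18 - 6) - 40)*m = 48 + ((-18 - 6) - 40)*51 = 48 + (-24 - 40)*51 = 48 - 64*51 = 48 - 3264 = -3216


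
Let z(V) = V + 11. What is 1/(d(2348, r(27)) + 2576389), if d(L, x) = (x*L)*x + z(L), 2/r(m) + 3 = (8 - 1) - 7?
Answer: 9/23218124 ≈ 3.8763e-7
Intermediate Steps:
z(V) = 11 + V
r(m) = -⅔ (r(m) = 2/(-3 + ((8 - 1) - 7)) = 2/(-3 + (7 - 7)) = 2/(-3 + 0) = 2/(-3) = 2*(-⅓) = -⅔)
d(L, x) = 11 + L + L*x² (d(L, x) = (x*L)*x + (11 + L) = (L*x)*x + (11 + L) = L*x² + (11 + L) = 11 + L + L*x²)
1/(d(2348, r(27)) + 2576389) = 1/((11 + 2348 + 2348*(-⅔)²) + 2576389) = 1/((11 + 2348 + 2348*(4/9)) + 2576389) = 1/((11 + 2348 + 9392/9) + 2576389) = 1/(30623/9 + 2576389) = 1/(23218124/9) = 9/23218124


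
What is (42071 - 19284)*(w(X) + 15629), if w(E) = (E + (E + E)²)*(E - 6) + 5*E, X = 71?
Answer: 30335398833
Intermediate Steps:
w(E) = 5*E + (-6 + E)*(E + 4*E²) (w(E) = (E + (2*E)²)*(-6 + E) + 5*E = (E + 4*E²)*(-6 + E) + 5*E = (-6 + E)*(E + 4*E²) + 5*E = 5*E + (-6 + E)*(E + 4*E²))
(42071 - 19284)*(w(X) + 15629) = (42071 - 19284)*(71*(-1 - 23*71 + 4*71²) + 15629) = 22787*(71*(-1 - 1633 + 4*5041) + 15629) = 22787*(71*(-1 - 1633 + 20164) + 15629) = 22787*(71*18530 + 15629) = 22787*(1315630 + 15629) = 22787*1331259 = 30335398833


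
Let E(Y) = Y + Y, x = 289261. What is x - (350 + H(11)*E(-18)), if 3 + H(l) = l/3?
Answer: 288935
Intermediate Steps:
H(l) = -3 + l/3
E(Y) = 2*Y
x - (350 + H(11)*E(-18)) = 289261 - (350 + (-3 + (⅓)*11)*(2*(-18))) = 289261 - (350 + (-3 + 11/3)*(-36)) = 289261 - (350 + (⅔)*(-36)) = 289261 - (350 - 24) = 289261 - 1*326 = 289261 - 326 = 288935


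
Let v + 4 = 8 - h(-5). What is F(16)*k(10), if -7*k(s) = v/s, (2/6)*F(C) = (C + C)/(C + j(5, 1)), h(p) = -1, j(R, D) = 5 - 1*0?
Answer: -16/49 ≈ -0.32653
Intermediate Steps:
j(R, D) = 5 (j(R, D) = 5 + 0 = 5)
v = 5 (v = -4 + (8 - 1*(-1)) = -4 + (8 + 1) = -4 + 9 = 5)
F(C) = 6*C/(5 + C) (F(C) = 3*((C + C)/(C + 5)) = 3*((2*C)/(5 + C)) = 3*(2*C/(5 + C)) = 6*C/(5 + C))
k(s) = -5/(7*s)
F(16)*k(10) = (6*16/(5 + 16))*(-5/7/10) = (6*16/21)*(-5/7*⅒) = (6*16*(1/21))*(-1/14) = (32/7)*(-1/14) = -16/49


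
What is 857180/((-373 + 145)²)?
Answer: 214295/12996 ≈ 16.489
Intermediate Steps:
857180/((-373 + 145)²) = 857180/((-228)²) = 857180/51984 = 857180*(1/51984) = 214295/12996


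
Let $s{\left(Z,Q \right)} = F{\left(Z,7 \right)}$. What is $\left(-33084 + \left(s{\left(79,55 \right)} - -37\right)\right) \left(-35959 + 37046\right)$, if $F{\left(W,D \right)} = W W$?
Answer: $-29138122$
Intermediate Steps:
$F{\left(W,D \right)} = W^{2}$
$s{\left(Z,Q \right)} = Z^{2}$
$\left(-33084 + \left(s{\left(79,55 \right)} - -37\right)\right) \left(-35959 + 37046\right) = \left(-33084 - \left(-37 - 79^{2}\right)\right) \left(-35959 + 37046\right) = \left(-33084 + \left(6241 + 37\right)\right) 1087 = \left(-33084 + 6278\right) 1087 = \left(-26806\right) 1087 = -29138122$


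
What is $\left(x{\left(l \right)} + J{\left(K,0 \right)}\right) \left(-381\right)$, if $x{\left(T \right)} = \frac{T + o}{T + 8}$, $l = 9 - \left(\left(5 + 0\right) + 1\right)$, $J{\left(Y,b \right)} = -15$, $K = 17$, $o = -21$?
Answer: $\frac{69723}{11} \approx 6338.5$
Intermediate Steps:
$l = 3$ ($l = 9 - \left(5 + 1\right) = 9 - 6 = 3$)
$x{\left(T \right)} = \frac{-21 + T}{8 + T}$ ($x{\left(T \right)} = \frac{T - 21}{T + 8} = \frac{-21 + T}{8 + T}$)
$\left(x{\left(l \right)} + J{\left(K,0 \right)}\right) \left(-381\right) = \left(\frac{-21 + 3}{8 + 3} - 15\right) \left(-381\right) = \left(\frac{1}{11} \left(-18\right) - 15\right) \left(-381\right) = \left(- \frac{18}{11} - 15\right) \left(-381\right) = \left(- \frac{183}{11}\right) \left(-381\right) = \frac{69723}{11}$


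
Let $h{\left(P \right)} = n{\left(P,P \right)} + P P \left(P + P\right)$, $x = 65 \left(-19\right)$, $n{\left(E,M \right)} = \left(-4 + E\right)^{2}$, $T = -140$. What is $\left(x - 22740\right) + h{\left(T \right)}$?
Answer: $-5491239$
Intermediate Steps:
$x = -1235$
$h{\left(P \right)} = \left(-4 + P\right)^{2} + 2 P^{3}$ ($h{\left(P \right)} = \left(-4 + P\right)^{2} + P P \left(P + P\right) = \left(-4 + P\right)^{2} + P P 2 P = \left(-4 + P\right)^{2} + P 2 P^{2} = \left(-4 + P\right)^{2} + 2 P^{3}$)
$\left(x - 22740\right) + h{\left(T \right)} = \left(-1235 - 22740\right) + \left(\left(-4 - 140\right)^{2} + 2 \left(-140\right)^{3}\right) = -23975 + \left(\left(-144\right)^{2} + 2 \left(-2744000\right)\right) = -23975 + \left(20736 - 5488000\right) = -23975 - 5467264 = -5491239$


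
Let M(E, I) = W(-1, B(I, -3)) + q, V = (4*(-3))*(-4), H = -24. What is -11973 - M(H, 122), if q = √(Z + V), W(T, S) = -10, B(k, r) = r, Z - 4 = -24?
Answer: -11963 - 2*√7 ≈ -11968.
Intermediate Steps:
Z = -20 (Z = 4 - 24 = -20)
V = 48 (V = -12*(-4) = 48)
q = 2*√7 (q = √(-20 + 48) = √28 = 2*√7 ≈ 5.2915)
M(E, I) = -10 + 2*√7
-11973 - M(H, 122) = -11973 - (-10 + 2*√7) = -11973 + (10 - 2*√7) = -11963 - 2*√7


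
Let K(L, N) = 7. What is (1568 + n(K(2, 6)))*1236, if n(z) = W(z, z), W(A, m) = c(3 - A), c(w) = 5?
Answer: 1944228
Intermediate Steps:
W(A, m) = 5
n(z) = 5
(1568 + n(K(2, 6)))*1236 = (1568 + 5)*1236 = 1573*1236 = 1944228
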